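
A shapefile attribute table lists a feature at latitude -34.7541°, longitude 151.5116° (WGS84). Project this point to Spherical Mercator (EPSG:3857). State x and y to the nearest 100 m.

Web Mercator is spherical with R = a = 6378137 m.
x = R·λ = 6378137 × 2.644376275 = 16866194.161 m.
y = R·ln tan(π/4 + φ/2) = 6378137 × -0.647605143 = -4130514.325 m.

x 16866200 m, y -4130500 m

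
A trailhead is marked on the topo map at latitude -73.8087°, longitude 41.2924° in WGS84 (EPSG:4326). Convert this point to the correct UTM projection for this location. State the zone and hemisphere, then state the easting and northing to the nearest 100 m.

Zone 37S: E 571300 m, N 1807900 m

Longitude 41.2924° lies in the 6° band [36°, 42°), giving zone 37; latitude is south of the equator, so 37S.
Zone 37 central meridian λ₀ = 6×37 − 183 = 39°; Δλ = +2.2924°.
Transverse Mercator on WGS84 with k₀ = 0.9996 gives E = 571334.250 m, N = 1807933.184 m.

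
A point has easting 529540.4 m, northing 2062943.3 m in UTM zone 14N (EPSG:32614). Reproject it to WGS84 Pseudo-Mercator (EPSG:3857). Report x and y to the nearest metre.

Unproject from UTM 14N (λ₀ = -99°) → φ = 18.65739986°, λ = -98.71989998°.
Web Mercator (R = 6378137 m): x = -10989448.997 m, y = 2114641.528 m.

x -10989449 m, y 2114642 m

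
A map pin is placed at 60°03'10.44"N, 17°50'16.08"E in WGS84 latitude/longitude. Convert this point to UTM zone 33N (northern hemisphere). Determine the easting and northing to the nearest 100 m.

Zone 33 central meridian λ₀ = 6×33 − 183 = 15°; Δλ = +2.8378°.
Transverse Mercator on WGS84 with k₀ = 0.9996 gives E = 658000.734 m, N = 6660694.001 m.

E 658000 m, N 6660700 m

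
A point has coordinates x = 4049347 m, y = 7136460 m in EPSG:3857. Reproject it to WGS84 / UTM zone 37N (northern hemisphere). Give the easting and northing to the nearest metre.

E 327276 m, N 5966878 m

Web Mercator inverse (R = 6378137 m) → φ = 53.82169753°, λ = 36.37590301°.
UTM 37N forward: E = 327275.713 m, N = 5966877.554 m.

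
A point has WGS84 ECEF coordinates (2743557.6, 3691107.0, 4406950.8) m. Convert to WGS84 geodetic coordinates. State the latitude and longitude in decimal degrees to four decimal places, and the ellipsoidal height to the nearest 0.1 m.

λ = atan2(Y, X) = 53.37700008°; p = √(X²+Y²) = 4599062.9 m.
Bowring's method on WGS84 (a = 6378137 m, b = 6356752.314 m) gives φ = 43.97020035°, h = 1788.302 m.

lat 43.9702°, lon 53.3770°, h 1788.3 m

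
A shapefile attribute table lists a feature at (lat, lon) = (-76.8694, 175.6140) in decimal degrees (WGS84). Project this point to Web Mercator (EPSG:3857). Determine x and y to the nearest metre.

Web Mercator is spherical with R = a = 6378137 m.
x = R·λ = 6378137 × 3.065042513 = 19549261.056 m.
y = R·ln tan(π/4 + φ/2) = 6378137 × -2.162038645 = -13789778.677 m.

x 19549261 m, y -13789779 m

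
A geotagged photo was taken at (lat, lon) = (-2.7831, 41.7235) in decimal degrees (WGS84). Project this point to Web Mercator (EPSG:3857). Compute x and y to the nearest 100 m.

Web Mercator is spherical with R = a = 6378137 m.
x = R·λ = 6378137 × 0.728212450 = 4644638.774 m.
y = R·ln tan(π/4 + φ/2) = 6378137 × -0.048593371 = -309935.179 m.

x 4644600 m, y -309900 m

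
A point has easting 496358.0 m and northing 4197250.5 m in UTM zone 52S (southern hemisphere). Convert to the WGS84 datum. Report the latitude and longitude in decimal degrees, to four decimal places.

lat -52.3750°, lon 128.9465°

Zone 52S: λ₀ = 129°, k₀ = 0.9996, false easting 500000 m, false northing 10000000 m.
Meridian distance M = (N − FN)/k₀ = -5805071.5 m.
Inverse transverse Mercator on WGS84 gives φ = -52.37500035°, λ = 128.94650052°.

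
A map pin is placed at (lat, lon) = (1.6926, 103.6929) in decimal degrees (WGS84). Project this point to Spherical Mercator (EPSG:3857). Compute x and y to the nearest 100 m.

x 11543000 m, y 188400 m

Web Mercator is spherical with R = a = 6378137 m.
x = R·λ = 6378137 × 1.809782516 = 11543040.827 m.
y = R·ln tan(π/4 + φ/2) = 6378137 × 0.029545741 = 188446.782 m.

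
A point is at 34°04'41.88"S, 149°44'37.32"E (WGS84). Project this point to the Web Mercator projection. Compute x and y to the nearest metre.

x 16669392 m, y -4039321 m

Web Mercator is spherical with R = a = 6378137 m.
x = R·λ = 6378137 × 2.613520599 = 16669392.434 m.
y = R·ln tan(π/4 + φ/2) = 6378137 × -0.633307289 = -4039320.655 m.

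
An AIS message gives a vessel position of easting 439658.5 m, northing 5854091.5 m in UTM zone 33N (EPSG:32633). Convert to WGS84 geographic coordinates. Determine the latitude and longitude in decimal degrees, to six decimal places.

lat 52.833200°, lon 14.104300°

Zone 33N: λ₀ = 15°, k₀ = 0.9996, false easting 500000 m.
Meridian distance M = (N − FN)/k₀ = 5856434.1 m.
Inverse transverse Mercator on WGS84 gives φ = 52.83319971°, λ = 14.10430003°.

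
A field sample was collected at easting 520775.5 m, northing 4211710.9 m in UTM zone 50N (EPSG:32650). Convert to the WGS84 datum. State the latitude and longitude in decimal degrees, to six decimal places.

lat 38.052900°, lon 117.236800°

Zone 50N: λ₀ = 117°, k₀ = 0.9996, false easting 500000 m.
Meridian distance M = (N − FN)/k₀ = 4213396.3 m.
Inverse transverse Mercator on WGS84 gives φ = 38.05290023°, λ = 117.23680025°.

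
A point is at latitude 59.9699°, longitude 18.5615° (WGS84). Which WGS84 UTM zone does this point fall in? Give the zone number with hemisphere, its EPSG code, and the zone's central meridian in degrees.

UTM zone = ⌊(λ + 180)/6⌋ + 1; 18.5615° ∈ [18°, 24°) → zone 34.
Hemisphere: N (φ ≥ 0).
Central meridian λ₀ = 6×34 − 183 = 21°.
EPSG code: 32634.

Zone 34N (EPSG:32634), central meridian 21°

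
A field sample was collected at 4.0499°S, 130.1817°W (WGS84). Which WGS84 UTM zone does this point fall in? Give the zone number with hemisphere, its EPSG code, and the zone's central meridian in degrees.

UTM zone = ⌊(λ + 180)/6⌋ + 1; -130.1817° ∈ [-132°, -126°) → zone 9.
Hemisphere: S (φ < 0).
Central meridian λ₀ = 6×9 − 183 = -129°.
EPSG code: 32709.

Zone 9S (EPSG:32709), central meridian -129°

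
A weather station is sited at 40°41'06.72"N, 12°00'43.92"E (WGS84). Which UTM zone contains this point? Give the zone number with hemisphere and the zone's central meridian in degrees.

Zone 33N, central meridian 15°

UTM zone = ⌊(λ + 180)/6⌋ + 1; 12.0122° ∈ [12°, 18°) → zone 33.
Hemisphere: N (φ ≥ 0).
Central meridian λ₀ = 6×33 − 183 = 15°.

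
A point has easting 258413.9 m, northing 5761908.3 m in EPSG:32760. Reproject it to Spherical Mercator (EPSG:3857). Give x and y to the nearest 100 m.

Unproject from UTM 60S (λ₀ = 177°) → φ = -38.25840011°, λ = 174.23890044°.
Web Mercator (R = 6378137 m): x = 19396185.673 m, y = -4615993.669 m.

x 19396200 m, y -4616000 m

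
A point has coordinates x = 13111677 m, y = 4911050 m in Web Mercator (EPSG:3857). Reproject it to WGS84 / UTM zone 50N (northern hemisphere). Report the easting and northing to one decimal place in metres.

E 566635.9 m, N 4462427.1 m

Web Mercator inverse (R = 6378137 m) → φ = 40.30970253°, λ = 117.78419850°.
UTM 50N forward: E = 566635.898 m, N = 4462427.109 m.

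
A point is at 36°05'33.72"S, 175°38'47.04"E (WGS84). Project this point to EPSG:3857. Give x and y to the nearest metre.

Web Mercator is spherical with R = a = 6378137 m.
x = R·λ = 6378137 × 3.065607999 = 19552867.808 m.
y = R·ln tan(π/4 + φ/2) = 6378137 × -0.676276514 = -4313384.257 m.

x 19552868 m, y -4313384 m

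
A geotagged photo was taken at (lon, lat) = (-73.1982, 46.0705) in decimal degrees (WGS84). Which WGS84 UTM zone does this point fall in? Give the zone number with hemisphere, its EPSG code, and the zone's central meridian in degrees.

UTM zone = ⌊(λ + 180)/6⌋ + 1; -73.1982° ∈ [-78°, -72°) → zone 18.
Hemisphere: N (φ ≥ 0).
Central meridian λ₀ = 6×18 − 183 = -75°.
EPSG code: 32618.

Zone 18N (EPSG:32618), central meridian -75°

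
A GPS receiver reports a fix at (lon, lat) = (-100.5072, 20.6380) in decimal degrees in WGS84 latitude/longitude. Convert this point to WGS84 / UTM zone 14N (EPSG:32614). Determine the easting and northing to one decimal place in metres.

E 342970.2 m, N 2282813.0 m

Zone 14 central meridian λ₀ = 6×14 − 183 = -99°; Δλ = -1.5072°.
Transverse Mercator on WGS84 with k₀ = 0.9996 gives E = 342970.225 m, N = 2282813.040 m.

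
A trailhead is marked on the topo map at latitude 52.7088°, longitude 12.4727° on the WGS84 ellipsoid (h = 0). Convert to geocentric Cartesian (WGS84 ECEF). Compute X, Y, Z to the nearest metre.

X 3781115 m, Y 836363 m, Z 5050976 m

WGS84: a = 6378137 m, e² = 0.006694380; N(φ) = a/√(1−e²sin²φ) = 6391692.327 m.
X = (N+h)·cosφ·cosλ = 3781115.427 m; Y = (N+h)·cosφ·sinλ = 836363.156 m; Z = (N(1−e²)+h)·sinφ = 5050975.546 m.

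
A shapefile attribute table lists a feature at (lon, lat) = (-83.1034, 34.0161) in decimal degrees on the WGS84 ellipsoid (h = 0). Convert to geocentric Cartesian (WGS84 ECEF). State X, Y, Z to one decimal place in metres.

WGS84: a = 6378137 m, e² = 0.006694380; N(φ) = a/√(1−e²sin²φ) = 6384828.790 m.
X = (N+h)·cosφ·cosλ = 635483.54996 m; Y = (N+h)·cosφ·sinλ = -5253967.185 m; Z = (N(1−e²)+h)·sinφ = 3547926.962 m.

X 635483.5 m, Y -5253967.2 m, Z 3547927.0 m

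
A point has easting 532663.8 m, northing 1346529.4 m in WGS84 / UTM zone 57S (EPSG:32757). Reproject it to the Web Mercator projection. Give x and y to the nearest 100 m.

x 17855900 m, y -14343400 m

Unproject from UTM 57S (λ₀ = 159°) → φ = -77.95260015°, λ = 160.40200068°.
Web Mercator (R = 6378137 m): x = 17855869.037 m, y = -14343354.847 m.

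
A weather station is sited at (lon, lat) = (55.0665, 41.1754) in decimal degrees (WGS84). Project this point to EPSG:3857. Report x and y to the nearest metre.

x 6129975 m, y 5038248 m

Web Mercator is spherical with R = a = 6378137 m.
x = R·λ = 6378137 × 0.961091733 = 6129974.740 m.
y = R·ln tan(π/4 + φ/2) = 6378137 × 0.789924652 = 5038247.650 m.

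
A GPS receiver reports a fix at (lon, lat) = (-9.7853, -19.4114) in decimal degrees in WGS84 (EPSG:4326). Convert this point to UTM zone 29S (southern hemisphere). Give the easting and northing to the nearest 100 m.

E 417600 m, N 7853500 m

Zone 29 central meridian λ₀ = 6×29 − 183 = -9°; Δλ = -0.7853°.
Transverse Mercator on WGS84 with k₀ = 0.9996 gives E = 417550.480 m, N = 7853463.234 m.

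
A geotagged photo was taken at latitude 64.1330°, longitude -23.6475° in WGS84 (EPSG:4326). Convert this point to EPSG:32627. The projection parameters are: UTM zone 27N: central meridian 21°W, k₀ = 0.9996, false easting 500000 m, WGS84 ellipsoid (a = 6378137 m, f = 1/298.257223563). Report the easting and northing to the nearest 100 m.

E 371100 m, N 7114500 m

Zone 27 central meridian λ₀ = 6×27 − 183 = -21°; Δλ = -2.6475°.
Transverse Mercator on WGS84 with k₀ = 0.9996 gives E = 371149.302 m, N = 7114514.193 m.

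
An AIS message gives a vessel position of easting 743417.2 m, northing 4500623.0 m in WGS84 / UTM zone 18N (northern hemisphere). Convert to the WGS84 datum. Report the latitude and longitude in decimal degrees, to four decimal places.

Zone 18N: λ₀ = -75°, k₀ = 0.9996, false easting 500000 m.
Meridian distance M = (N − FN)/k₀ = 4502424.0 m.
Inverse transverse Mercator on WGS84 gives φ = 40.62059978°, λ = -72.12230002°.

lat 40.6206°, lon -72.1223°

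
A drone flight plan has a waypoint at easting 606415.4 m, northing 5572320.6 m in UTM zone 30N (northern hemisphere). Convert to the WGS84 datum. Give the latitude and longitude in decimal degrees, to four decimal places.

lat 50.2934°, lon -1.5060°

Zone 30N: λ₀ = -3°, k₀ = 0.9996, false easting 500000 m.
Meridian distance M = (N − FN)/k₀ = 5574550.4 m.
Inverse transverse Mercator on WGS84 gives φ = 50.29340036°, λ = -1.50599978°.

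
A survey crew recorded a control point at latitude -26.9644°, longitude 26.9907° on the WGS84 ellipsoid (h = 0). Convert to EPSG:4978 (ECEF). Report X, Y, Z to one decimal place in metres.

X 5069066.6 m, Y 2581782.1 m, Z -2874700.4 m

WGS84: a = 6378137 m, e² = 0.006694380; N(φ) = a/√(1−e²sin²φ) = 6382530.962 m.
X = (N+h)·cosφ·cosλ = 5069066.580 m; Y = (N+h)·cosφ·sinλ = 2581782.116 m; Z = (N(1−e²)+h)·sinφ = -2874700.360 m.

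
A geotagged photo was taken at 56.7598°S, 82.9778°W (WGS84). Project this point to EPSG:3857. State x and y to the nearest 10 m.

Web Mercator is spherical with R = a = 6378137 m.
x = R·λ = 6378137 × -1.448235816 = -9237046.443 m.
y = R·ln tan(π/4 + φ/2) = 6378137 × -1.209002178 = -7711181.524 m.

x -9237050 m, y -7711180 m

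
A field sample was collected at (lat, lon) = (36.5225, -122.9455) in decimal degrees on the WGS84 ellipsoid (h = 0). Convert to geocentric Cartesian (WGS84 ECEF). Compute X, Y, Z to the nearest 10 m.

X -2790830 m, Y -4306470 m, Z 3774940 m

WGS84: a = 6378137 m, e² = 0.006694380; N(φ) = a/√(1−e²sin²φ) = 6385712.012 m.
X = (N+h)·cosφ·cosλ = -2790832.554 m; Y = (N+h)·cosφ·sinλ = -4306467.721 m; Z = (N(1−e²)+h)·sinφ = 3774941.319 m.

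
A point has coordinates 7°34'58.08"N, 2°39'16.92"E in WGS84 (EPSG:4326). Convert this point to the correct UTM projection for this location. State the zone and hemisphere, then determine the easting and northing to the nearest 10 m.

Longitude 2.6547° lies in the 6° band [0°, 6°), giving zone 31; latitude is north of the equator, so 31N.
Zone 31 central meridian λ₀ = 6×31 − 183 = 3°; Δλ = -0.3453°.
Transverse Mercator on WGS84 with k₀ = 0.9996 gives E = 461910.315 m, N = 838191.348 m.

Zone 31N: E 461910 m, N 838190 m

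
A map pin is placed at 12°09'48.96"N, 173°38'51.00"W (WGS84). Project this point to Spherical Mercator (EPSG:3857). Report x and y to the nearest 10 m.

Web Mercator is spherical with R = a = 6378137 m.
x = R·λ = 6378137 × -3.030720613 = -19330351.278 m.
y = R·ln tan(π/4 + φ/2) = 6378137 × 0.213907732 = 1364332.819 m.

x -19330350 m, y 1364330 m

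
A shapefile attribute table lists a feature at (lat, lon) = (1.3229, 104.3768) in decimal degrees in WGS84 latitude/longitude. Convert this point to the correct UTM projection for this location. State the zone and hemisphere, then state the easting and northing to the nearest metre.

Longitude 104.3768° lies in the 6° band [102°, 108°), giving zone 48; latitude is north of the equator, so 48N.
Zone 48 central meridian λ₀ = 6×48 − 183 = 105°; Δλ = -0.6232°.
Transverse Mercator on WGS84 with k₀ = 0.9996 gives E = 430670.428 m, N = 146229.164 m.

Zone 48N: E 430670 m, N 146229 m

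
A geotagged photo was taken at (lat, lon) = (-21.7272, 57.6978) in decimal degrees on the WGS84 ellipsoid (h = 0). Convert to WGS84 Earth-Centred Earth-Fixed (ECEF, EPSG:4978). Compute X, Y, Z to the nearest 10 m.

X 3167690 m, Y 5010370 m, Z -2346380 m

WGS84: a = 6378137 m, e² = 0.006694380; N(φ) = a/√(1−e²sin²φ) = 6381064.638 m.
X = (N+h)·cosφ·cosλ = 3167691.116 m; Y = (N+h)·cosφ·sinλ = 5010365.902 m; Z = (N(1−e²)+h)·sinφ = -2346378.882 m.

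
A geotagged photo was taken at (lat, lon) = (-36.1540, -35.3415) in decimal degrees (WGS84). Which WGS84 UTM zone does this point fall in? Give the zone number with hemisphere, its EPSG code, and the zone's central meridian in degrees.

Zone 25S (EPSG:32725), central meridian -33°

UTM zone = ⌊(λ + 180)/6⌋ + 1; -35.3415° ∈ [-36°, -30°) → zone 25.
Hemisphere: S (φ < 0).
Central meridian λ₀ = 6×25 − 183 = -33°.
EPSG code: 32725.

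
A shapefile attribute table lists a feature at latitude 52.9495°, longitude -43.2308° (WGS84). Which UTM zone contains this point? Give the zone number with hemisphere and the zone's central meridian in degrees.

UTM zone = ⌊(λ + 180)/6⌋ + 1; -43.2308° ∈ [-48°, -42°) → zone 23.
Hemisphere: N (φ ≥ 0).
Central meridian λ₀ = 6×23 − 183 = -45°.

Zone 23N, central meridian -45°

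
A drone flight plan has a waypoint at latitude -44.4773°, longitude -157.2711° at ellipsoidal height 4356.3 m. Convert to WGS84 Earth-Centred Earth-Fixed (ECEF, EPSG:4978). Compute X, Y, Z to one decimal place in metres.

WGS84: a = 6378137 m, e² = 0.006694380; N(φ) = a/√(1−e²sin²φ) = 6388642.566 m.
X = (N+h)·cosφ·cosλ = -4207346.763 m; Y = (N+h)·cosφ·sinλ = -1762465.334 m; Z = (N(1−e²)+h)·sinφ = -4449140.830 m.

X -4207346.8 m, Y -1762465.3 m, Z -4449140.8 m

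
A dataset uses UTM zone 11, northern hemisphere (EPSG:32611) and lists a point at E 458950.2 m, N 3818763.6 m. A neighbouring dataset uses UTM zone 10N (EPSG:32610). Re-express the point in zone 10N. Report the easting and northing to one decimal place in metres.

UTM 11N → geographic: φ = 34.50969986°, λ = -117.44719993°.
UTM 10N (λ₀ = -123°) forward: E = 1009993.604 m, N = 3832699.977 m.

E 1009993.6 m, N 3832700.0 m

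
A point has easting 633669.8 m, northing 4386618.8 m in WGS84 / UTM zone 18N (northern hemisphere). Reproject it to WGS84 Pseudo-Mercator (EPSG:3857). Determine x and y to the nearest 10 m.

x -8175600 m, y 4810720 m

Unproject from UTM 18N (λ₀ = -75°) → φ = 39.61890012°, λ = -73.44270007°.
Web Mercator (R = 6378137 m): x = -8175603.974 m, y = 4810715.451 m.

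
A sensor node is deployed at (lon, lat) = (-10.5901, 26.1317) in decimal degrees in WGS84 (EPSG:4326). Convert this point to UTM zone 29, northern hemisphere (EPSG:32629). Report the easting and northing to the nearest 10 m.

E 341030 m, N 2891240 m

Zone 29 central meridian λ₀ = 6×29 − 183 = -9°; Δλ = -1.5901°.
Transverse Mercator on WGS84 with k₀ = 0.9996 gives E = 341031.781 m, N = 2891240.628 m.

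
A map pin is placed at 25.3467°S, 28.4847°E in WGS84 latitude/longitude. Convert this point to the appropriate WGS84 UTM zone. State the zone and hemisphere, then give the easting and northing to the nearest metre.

Longitude 28.4847° lies in the 6° band [24°, 30°), giving zone 35; latitude is south of the equator, so 35S.
Zone 35 central meridian λ₀ = 6×35 − 183 = 27°; Δλ = +1.4847°.
Transverse Mercator on WGS84 with k₀ = 0.9996 gives E = 649408.164 m, N = 7195832.928 m.

Zone 35S: E 649408 m, N 7195833 m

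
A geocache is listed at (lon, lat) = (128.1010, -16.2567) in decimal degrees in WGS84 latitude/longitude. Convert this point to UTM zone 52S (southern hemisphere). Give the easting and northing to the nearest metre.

E 403935 m, N 8202459 m

Zone 52 central meridian λ₀ = 6×52 − 183 = 129°; Δλ = -0.8990°.
Transverse Mercator on WGS84 with k₀ = 0.9996 gives E = 403934.995 m, N = 8202458.569 m.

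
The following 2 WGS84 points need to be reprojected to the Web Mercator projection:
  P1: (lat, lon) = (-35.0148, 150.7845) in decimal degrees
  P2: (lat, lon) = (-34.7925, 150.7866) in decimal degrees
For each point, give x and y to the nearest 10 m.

P1: x 16785250 m, y -4165890 m; P2: x 16785490 m, y -4135720 m

Web Mercator: x = R·λ, y = R·ln tan(π/4+φ/2), R = 6378137 m.
P1 (-35.0148°, 150.7845°) → (16785253.760, -4165892.587) m.
P2 (-34.7925°, 150.7866°) → (16785487.530, -4135718.355) m.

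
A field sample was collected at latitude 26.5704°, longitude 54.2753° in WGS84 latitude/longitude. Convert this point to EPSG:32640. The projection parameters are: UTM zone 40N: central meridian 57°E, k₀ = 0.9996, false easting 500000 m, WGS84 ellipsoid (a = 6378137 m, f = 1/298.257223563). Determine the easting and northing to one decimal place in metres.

Zone 40 central meridian λ₀ = 6×40 − 183 = 57°; Δλ = -2.7247°.
Transverse Mercator on WGS84 with k₀ = 0.9996 gives E = 228586.905 m, N = 2941742.610 m.

E 228586.9 m, N 2941742.6 m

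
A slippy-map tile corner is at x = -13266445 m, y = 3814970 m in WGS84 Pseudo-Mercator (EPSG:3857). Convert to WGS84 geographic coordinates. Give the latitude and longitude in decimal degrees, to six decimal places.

lat 32.392702°, lon -119.174503°

R = 6378137 m. λ = x/R = -119.17450309°.
φ = 2·arctan(exp(y/R)) − 90° = 2·arctan(1.81872) − 90° = 32.39270219°.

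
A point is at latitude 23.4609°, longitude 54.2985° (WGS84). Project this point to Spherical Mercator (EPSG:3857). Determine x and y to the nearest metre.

x 6044481 m, y 2687853 m

Web Mercator is spherical with R = a = 6378137 m.
x = R·λ = 6378137 × 0.947687604 = 6044481.371 m.
y = R·ln tan(π/4 + φ/2) = 6378137 × 0.421416579 = 2687852.678 m.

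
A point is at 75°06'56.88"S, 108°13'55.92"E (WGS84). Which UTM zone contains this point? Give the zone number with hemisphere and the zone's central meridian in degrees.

UTM zone = ⌊(λ + 180)/6⌋ + 1; 108.2322° ∈ [108°, 114°) → zone 49.
Hemisphere: S (φ < 0).
Central meridian λ₀ = 6×49 − 183 = 111°.

Zone 49S, central meridian 111°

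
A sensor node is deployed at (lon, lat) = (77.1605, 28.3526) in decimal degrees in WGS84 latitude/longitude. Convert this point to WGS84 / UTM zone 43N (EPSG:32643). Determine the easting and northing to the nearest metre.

Zone 43 central meridian λ₀ = 6×43 − 183 = 75°; Δλ = +2.1605°.
Transverse Mercator on WGS84 with k₀ = 0.9996 gives E = 711758.085 m, N = 3138159.272 m.

E 711758 m, N 3138159 m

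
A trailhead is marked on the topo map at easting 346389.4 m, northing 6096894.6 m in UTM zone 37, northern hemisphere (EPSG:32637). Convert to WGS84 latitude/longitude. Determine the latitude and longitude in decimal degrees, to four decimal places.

lat 54.9952°, lon 36.5987°

Zone 37N: λ₀ = 39°, k₀ = 0.9996, false easting 500000 m.
Meridian distance M = (N − FN)/k₀ = 6099334.3 m.
Inverse transverse Mercator on WGS84 gives φ = 54.99520015°, λ = 36.59870027°.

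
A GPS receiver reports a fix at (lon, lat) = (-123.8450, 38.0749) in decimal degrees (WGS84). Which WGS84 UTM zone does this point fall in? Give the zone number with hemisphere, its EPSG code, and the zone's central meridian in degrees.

Zone 10N (EPSG:32610), central meridian -123°

UTM zone = ⌊(λ + 180)/6⌋ + 1; -123.8450° ∈ [-126°, -120°) → zone 10.
Hemisphere: N (φ ≥ 0).
Central meridian λ₀ = 6×10 − 183 = -123°.
EPSG code: 32610.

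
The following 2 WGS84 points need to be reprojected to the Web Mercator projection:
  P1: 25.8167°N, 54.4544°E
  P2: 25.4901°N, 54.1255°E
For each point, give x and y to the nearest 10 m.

P1: x 6061840 m, y 2976400 m; P2: x 6025220 m, y 2936060 m

Web Mercator: x = R·λ, y = R·ln tan(π/4+φ/2), R = 6378137 m.
P1 (25.8167°, 54.4544°) → (6061836.079, 2976396.109) m.
P2 (25.4901°, 54.1255°) → (6025223.099, 2936063.481) m.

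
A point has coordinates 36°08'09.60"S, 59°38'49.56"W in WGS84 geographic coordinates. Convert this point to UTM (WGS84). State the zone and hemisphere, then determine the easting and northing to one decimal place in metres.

Zone 21S: E 261807.5 m, N 5997720.9 m

Longitude -59.6471° lies in the 6° band [-60°, -54°), giving zone 21; latitude is south of the equator, so 21S.
Zone 21 central meridian λ₀ = 6×21 − 183 = -57°; Δλ = -2.6471°.
Transverse Mercator on WGS84 with k₀ = 0.9996 gives E = 261807.451 m, N = 5997720.905 m.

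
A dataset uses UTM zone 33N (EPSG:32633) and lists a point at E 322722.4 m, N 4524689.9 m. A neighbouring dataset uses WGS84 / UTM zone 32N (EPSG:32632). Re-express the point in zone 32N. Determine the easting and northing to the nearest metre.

UTM 33N → geographic: φ = 40.85410018°, λ = 12.89680037°.
UTM 32N (λ₀ = 9°) forward: E = 828485.406 m, N = 4529874.091 m.

E 828485 m, N 4529874 m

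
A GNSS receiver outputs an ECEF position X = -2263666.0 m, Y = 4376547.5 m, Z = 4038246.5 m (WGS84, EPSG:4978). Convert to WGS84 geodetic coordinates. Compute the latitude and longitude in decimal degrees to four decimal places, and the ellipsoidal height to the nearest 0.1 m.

λ = atan2(Y, X) = 117.34919963°; p = √(X²+Y²) = 4927306.7 m.
Bowring's method on WGS84 (a = 6378137 m, b = 6356752.314 m) gives φ = 39.52560026°, h = 1178.798 m.

lat 39.5256°, lon 117.3492°, h 1178.8 m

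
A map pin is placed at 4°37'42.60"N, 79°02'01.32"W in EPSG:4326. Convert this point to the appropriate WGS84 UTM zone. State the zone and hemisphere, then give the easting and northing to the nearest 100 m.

Zone 17N: E 718100 m, N 511900 m

Longitude -79.0337° lies in the 6° band [-84°, -78°), giving zone 17; latitude is north of the equator, so 17N.
Zone 17 central meridian λ₀ = 6×17 − 183 = -81°; Δλ = +1.9663°.
Transverse Mercator on WGS84 with k₀ = 0.9996 gives E = 718133.726 m, N = 511901.609 m.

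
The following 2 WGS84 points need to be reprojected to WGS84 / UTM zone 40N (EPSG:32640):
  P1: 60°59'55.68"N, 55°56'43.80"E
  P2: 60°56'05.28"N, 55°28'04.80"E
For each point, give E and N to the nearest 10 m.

UTM zone 40N: λ₀ = 57°, k₀ = 0.9996.
P1 (60.9988°, 55.9455°) → (442966.040, 6763112.738) m.
P2 (60.9348°, 55.4680°) → (416975.940, 6756495.385) m.

P1: E 442970 m, N 6763110 m; P2: E 416980 m, N 6756500 m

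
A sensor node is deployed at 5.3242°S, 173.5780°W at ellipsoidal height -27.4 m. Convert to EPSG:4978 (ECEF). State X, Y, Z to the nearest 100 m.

X -6310900 m, Y -710300 m, Z -587900 m

WGS84: a = 6378137 m, e² = 0.006694380; N(φ) = a/√(1−e²sin²φ) = 6378320.826 m.
X = (N+h)·cosφ·cosλ = -6310924.056 m; Y = (N+h)·cosφ·sinλ = -710337.368 m; Z = (N(1−e²)+h)·sinφ = -587887.058 m.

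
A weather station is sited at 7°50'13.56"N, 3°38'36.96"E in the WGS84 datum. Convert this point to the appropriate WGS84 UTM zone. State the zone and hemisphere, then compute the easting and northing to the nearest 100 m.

Longitude 3.6436° lies in the 6° band [0°, 6°), giving zone 31; latitude is north of the equator, so 31N.
Zone 31 central meridian λ₀ = 6×31 − 183 = 3°; Δλ = +0.6436°.
Transverse Mercator on WGS84 with k₀ = 0.9996 gives E = 570953.512 m, N = 866343.416 m.

Zone 31N: E 571000 m, N 866300 m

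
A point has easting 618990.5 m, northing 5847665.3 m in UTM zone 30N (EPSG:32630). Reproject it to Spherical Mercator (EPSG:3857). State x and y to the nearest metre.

x -137636 m, y 6939776 m

Unproject from UTM 30N (λ₀ = -3°) → φ = 52.76569978°, λ = -1.23640074°.
Web Mercator (R = 6378137 m): x = -137635.501 m, y = 6939775.773 m.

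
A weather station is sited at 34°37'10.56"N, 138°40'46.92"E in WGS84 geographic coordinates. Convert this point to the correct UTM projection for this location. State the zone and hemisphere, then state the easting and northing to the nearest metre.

Zone 54N: E 287273 m, N 3833307 m

Longitude 138.6797° lies in the 6° band [138°, 144°), giving zone 54; latitude is north of the equator, so 54N.
Zone 54 central meridian λ₀ = 6×54 − 183 = 141°; Δλ = -2.3203°.
Transverse Mercator on WGS84 with k₀ = 0.9996 gives E = 287272.815 m, N = 3833307.407 m.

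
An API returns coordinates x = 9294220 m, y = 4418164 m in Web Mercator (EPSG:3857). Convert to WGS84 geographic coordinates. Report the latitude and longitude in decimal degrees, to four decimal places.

lat 36.8496°, lon 83.4914°

R = 6378137 m. λ = x/R = 83.49139880°.
φ = 2·arctan(exp(y/R)) − 90° = 2·arctan(1.99911) − 90° = 36.84960252°.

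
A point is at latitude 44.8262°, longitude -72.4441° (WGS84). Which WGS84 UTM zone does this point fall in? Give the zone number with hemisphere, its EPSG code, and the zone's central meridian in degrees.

Zone 18N (EPSG:32618), central meridian -75°

UTM zone = ⌊(λ + 180)/6⌋ + 1; -72.4441° ∈ [-78°, -72°) → zone 18.
Hemisphere: N (φ ≥ 0).
Central meridian λ₀ = 6×18 − 183 = -75°.
EPSG code: 32618.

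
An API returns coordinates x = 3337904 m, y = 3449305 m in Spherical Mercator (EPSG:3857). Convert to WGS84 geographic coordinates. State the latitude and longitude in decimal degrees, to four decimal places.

R = 6378137 m. λ = x/R = 29.98490180°.
φ = 2·arctan(exp(y/R)) − 90° = 2·arctan(1.71738) − 90° = 29.57710002°.

lat 29.5771°, lon 29.9849°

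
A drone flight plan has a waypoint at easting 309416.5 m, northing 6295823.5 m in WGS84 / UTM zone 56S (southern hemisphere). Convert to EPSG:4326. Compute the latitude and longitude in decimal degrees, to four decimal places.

lat -33.4601°, lon 150.9493°

Zone 56S: λ₀ = 153°, k₀ = 0.9996, false easting 500000 m, false northing 10000000 m.
Meridian distance M = (N − FN)/k₀ = -3705658.8 m.
Inverse transverse Mercator on WGS84 gives φ = -33.46009983°, λ = 150.94929956°.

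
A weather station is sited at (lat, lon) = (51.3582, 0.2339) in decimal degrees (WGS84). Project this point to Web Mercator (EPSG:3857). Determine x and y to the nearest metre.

Web Mercator is spherical with R = a = 6378137 m.
x = R·λ = 6378137 × 0.004082325 = 26037.629 m.
y = R·ln tan(π/4 + φ/2) = 6378137 × 1.048096242 = 6684901.423 m.

x 26038 m, y 6684901 m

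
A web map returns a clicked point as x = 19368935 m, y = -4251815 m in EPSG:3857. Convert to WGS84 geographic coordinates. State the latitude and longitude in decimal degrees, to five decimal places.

R = 6378137 m. λ = x/R = 173.99410348°.
φ = 2·arctan(exp(y/R)) − 90° = 2·arctan(0.51344) − 90° = -35.64450194°.

lat -35.64450°, lon 173.99410°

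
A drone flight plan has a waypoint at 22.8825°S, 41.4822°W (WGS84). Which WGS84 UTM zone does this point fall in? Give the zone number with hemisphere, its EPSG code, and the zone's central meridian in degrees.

UTM zone = ⌊(λ + 180)/6⌋ + 1; -41.4822° ∈ [-42°, -36°) → zone 24.
Hemisphere: S (φ < 0).
Central meridian λ₀ = 6×24 − 183 = -39°.
EPSG code: 32724.

Zone 24S (EPSG:32724), central meridian -39°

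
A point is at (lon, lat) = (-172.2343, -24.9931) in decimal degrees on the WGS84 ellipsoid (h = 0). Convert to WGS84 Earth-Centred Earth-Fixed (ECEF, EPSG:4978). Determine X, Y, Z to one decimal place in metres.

X -5731288.4 m, Y -781593.7 m, Z -2678381.7 m

WGS84: a = 6378137 m, e² = 0.006694380; N(φ) = a/√(1−e²sin²φ) = 6381951.484 m.
X = (N+h)·cosφ·cosλ = -5731288.411 m; Y = (N+h)·cosφ·sinλ = -781593.736 m; Z = (N(1−e²)+h)·sinφ = -2678381.723 m.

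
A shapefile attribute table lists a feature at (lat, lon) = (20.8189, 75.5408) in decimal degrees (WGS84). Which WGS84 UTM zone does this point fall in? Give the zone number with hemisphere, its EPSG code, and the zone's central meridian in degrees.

UTM zone = ⌊(λ + 180)/6⌋ + 1; 75.5408° ∈ [72°, 78°) → zone 43.
Hemisphere: N (φ ≥ 0).
Central meridian λ₀ = 6×43 − 183 = 75°.
EPSG code: 32643.

Zone 43N (EPSG:32643), central meridian 75°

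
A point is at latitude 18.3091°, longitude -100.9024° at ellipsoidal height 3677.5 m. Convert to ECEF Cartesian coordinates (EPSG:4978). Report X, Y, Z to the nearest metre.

X -1146308 m, Y -5951349 m, Z 1992048 m

WGS84: a = 6378137 m, e² = 0.006694380; N(φ) = a/√(1−e²sin²φ) = 6380244.875 m.
X = (N+h)·cosφ·cosλ = -1146307.626 m; Y = (N+h)·cosφ·sinλ = -5951348.544 m; Z = (N(1−e²)+h)·sinφ = 1992048.469 m.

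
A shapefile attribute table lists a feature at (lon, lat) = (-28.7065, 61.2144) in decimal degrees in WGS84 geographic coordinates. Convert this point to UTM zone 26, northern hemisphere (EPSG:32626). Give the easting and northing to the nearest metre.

E 408333 m, N 6787865 m

Zone 26 central meridian λ₀ = 6×26 − 183 = -27°; Δλ = -1.7065°.
Transverse Mercator on WGS84 with k₀ = 0.9996 gives E = 408332.530 m, N = 6787865.130 m.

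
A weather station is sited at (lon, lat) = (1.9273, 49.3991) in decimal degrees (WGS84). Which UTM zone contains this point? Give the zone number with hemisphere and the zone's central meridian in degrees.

Zone 31N, central meridian 3°

UTM zone = ⌊(λ + 180)/6⌋ + 1; 1.9273° ∈ [0°, 6°) → zone 31.
Hemisphere: N (φ ≥ 0).
Central meridian λ₀ = 6×31 − 183 = 3°.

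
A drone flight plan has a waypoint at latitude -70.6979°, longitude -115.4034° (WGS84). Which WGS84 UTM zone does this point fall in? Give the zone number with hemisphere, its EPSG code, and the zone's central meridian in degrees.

Zone 11S (EPSG:32711), central meridian -117°

UTM zone = ⌊(λ + 180)/6⌋ + 1; -115.4034° ∈ [-120°, -114°) → zone 11.
Hemisphere: S (φ < 0).
Central meridian λ₀ = 6×11 − 183 = -117°.
EPSG code: 32711.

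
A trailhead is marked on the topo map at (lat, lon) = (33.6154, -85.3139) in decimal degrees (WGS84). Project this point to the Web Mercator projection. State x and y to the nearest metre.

Web Mercator is spherical with R = a = 6378137 m.
x = R·λ = 6378137 × -1.489008453 = -9497099.906 m.
y = R·ln tan(π/4 + φ/2) = 6378137 × 0.623579552 = 3977275.815 m.

x -9497100 m, y 3977276 m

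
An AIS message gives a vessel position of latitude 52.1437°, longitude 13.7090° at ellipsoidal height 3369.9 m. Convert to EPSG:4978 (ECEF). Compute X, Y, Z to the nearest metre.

WGS84: a = 6378137 m, e² = 0.006694380; N(φ) = a/√(1−e²sin²φ) = 6391487.515 m.
X = (N+h)·cosφ·cosλ = 3812617.288 m; Y = (N+h)·cosφ·sinλ = 930050.409 m; Z = (N(1−e²)+h)·sinφ = 5015292.252 m.

X 3812617 m, Y 930050 m, Z 5015292 m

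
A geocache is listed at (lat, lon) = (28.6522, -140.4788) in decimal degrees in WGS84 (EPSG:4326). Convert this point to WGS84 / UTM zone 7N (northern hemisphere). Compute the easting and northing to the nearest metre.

Zone 7 central meridian λ₀ = 6×7 − 183 = -141°; Δλ = +0.5212°.
Transverse Mercator on WGS84 with k₀ = 0.9996 gives E = 550934.229 m, N = 3169564.435 m.

E 550934 m, N 3169564 m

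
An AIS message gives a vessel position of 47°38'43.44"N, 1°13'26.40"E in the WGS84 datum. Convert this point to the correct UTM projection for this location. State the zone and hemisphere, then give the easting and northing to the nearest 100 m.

Zone 31N: E 366600 m, N 5278400 m

Longitude 1.2240° lies in the 6° band [0°, 6°), giving zone 31; latitude is north of the equator, so 31N.
Zone 31 central meridian λ₀ = 6×31 − 183 = 3°; Δλ = -1.7760°.
Transverse Mercator on WGS84 with k₀ = 0.9996 gives E = 366615.018 m, N = 5278417.056 m.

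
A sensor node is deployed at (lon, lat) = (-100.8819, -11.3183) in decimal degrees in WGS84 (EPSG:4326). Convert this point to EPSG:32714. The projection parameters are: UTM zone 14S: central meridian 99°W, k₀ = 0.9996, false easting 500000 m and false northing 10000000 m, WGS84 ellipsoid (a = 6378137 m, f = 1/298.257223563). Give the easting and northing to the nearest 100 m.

Zone 14 central meridian λ₀ = 6×14 − 183 = -99°; Δλ = -1.8819°.
Transverse Mercator on WGS84 with k₀ = 0.9996 gives E = 294603.419 m, N = 8748163.425 m.

E 294600 m, N 8748200 m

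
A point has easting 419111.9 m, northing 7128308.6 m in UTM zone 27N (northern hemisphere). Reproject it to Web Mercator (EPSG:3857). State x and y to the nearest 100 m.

x -2523600 m, y 9419000 m

Unproject from UTM 27N (λ₀ = -21°) → φ = 64.27130038°, λ = -22.67009963°.
Web Mercator (R = 6378137 m): x = -2523623.947 m, y = 9418994.761 m.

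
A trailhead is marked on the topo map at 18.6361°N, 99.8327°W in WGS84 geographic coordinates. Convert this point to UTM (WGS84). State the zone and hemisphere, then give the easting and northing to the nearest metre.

Longitude -99.8327° lies in the 6° band [-102°, -96°), giving zone 14; latitude is north of the equator, so 14N.
Zone 14 central meridian λ₀ = 6×14 − 183 = -99°; Δλ = -0.8327°.
Transverse Mercator on WGS84 with k₀ = 0.9996 gives E = 412167.183 m, N = 2060767.474 m.

Zone 14N: E 412167 m, N 2060767 m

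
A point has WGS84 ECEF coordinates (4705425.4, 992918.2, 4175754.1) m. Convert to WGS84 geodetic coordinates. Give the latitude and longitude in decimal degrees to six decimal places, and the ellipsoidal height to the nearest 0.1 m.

lat 41.158800°, lon 11.915500°, h 56.5 m

λ = atan2(Y, X) = 11.91549996°; p = √(X²+Y²) = 4809045.1 m.
Bowring's method on WGS84 (a = 6378137 m, b = 6356752.314 m) gives φ = 41.15880021°, h = 56.481 m.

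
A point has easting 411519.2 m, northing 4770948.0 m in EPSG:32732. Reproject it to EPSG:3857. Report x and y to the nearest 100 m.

Unproject from UTM 32S (λ₀ = 9°) → φ = -47.20899967°, λ = 7.83160052°.
Web Mercator (R = 6378137 m): x = 871809.782 m, y = -5976255.111 m.

x 871800 m, y -5976300 m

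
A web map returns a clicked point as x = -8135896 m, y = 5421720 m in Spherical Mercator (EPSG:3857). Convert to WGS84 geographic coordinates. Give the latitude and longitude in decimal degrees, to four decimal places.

lat 43.7168°, lon -73.0860°

R = 6378137 m. λ = x/R = -73.08599727°.
φ = 2·arctan(exp(y/R)) − 90° = 2·arctan(2.33976) − 90° = 43.71679730°.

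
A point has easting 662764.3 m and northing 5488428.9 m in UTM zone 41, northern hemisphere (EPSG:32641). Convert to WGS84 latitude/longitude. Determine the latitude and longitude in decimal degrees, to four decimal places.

lat 49.5266°, lon 65.2492°

Zone 41N: λ₀ = 63°, k₀ = 0.9996, false easting 500000 m.
Meridian distance M = (N − FN)/k₀ = 5490625.2 m.
Inverse transverse Mercator on WGS84 gives φ = 49.52659980°, λ = 65.24919999°.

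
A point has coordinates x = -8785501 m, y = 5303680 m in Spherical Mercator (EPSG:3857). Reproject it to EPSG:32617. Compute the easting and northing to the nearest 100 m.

E 669600 m, N 4756900 m

Web Mercator inverse (R = 6378137 m) → φ = 42.94549956°, λ = -78.92149827°.
UTM 17N forward: E = 669567.637 m, N = 4756858.589 m.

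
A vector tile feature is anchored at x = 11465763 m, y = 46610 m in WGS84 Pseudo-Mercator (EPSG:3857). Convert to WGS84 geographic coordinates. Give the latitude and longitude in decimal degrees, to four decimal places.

lat 0.4187°, lon 102.9987°

R = 6378137 m. λ = x/R = 102.99870147°.
φ = 2·arctan(exp(y/R)) − 90° = 2·arctan(1.00733) − 90° = 0.41870103°.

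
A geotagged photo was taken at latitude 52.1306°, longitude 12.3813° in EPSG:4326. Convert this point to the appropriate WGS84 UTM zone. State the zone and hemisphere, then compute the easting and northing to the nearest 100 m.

Zone 33N: E 320800 m, N 5778800 m

Longitude 12.3813° lies in the 6° band [12°, 18°), giving zone 33; latitude is north of the equator, so 33N.
Zone 33 central meridian λ₀ = 6×33 − 183 = 15°; Δλ = -2.6187°.
Transverse Mercator on WGS84 with k₀ = 0.9996 gives E = 320763.781 m, N = 5778798.493 m.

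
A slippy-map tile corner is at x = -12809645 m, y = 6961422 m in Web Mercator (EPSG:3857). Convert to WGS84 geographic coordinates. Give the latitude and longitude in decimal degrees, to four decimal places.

lat 52.8832°, lon -115.0710°

R = 6378137 m. λ = x/R = -115.07099888°.
φ = 2·arctan(exp(y/R)) − 90° = 2·arctan(2.97859) − 90° = 52.88319871°.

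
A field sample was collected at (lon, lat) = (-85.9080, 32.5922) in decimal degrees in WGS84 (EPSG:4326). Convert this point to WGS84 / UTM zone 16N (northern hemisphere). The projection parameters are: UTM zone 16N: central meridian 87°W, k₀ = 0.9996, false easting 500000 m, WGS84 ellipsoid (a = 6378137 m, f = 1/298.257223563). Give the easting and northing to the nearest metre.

E 602479 m, N 3606606 m

Zone 16 central meridian λ₀ = 6×16 − 183 = -87°; Δλ = +1.0920°.
Transverse Mercator on WGS84 with k₀ = 0.9996 gives E = 602479.403 m, N = 3606605.751 m.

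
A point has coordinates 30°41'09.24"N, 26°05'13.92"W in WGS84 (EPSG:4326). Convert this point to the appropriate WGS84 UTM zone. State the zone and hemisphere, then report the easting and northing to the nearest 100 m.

Zone 26N: E 587400 m, N 3395100 m

Longitude -26.0872° lies in the 6° band [-30°, -24°), giving zone 26; latitude is north of the equator, so 26N.
Zone 26 central meridian λ₀ = 6×26 − 183 = -27°; Δλ = +0.9128°.
Transverse Mercator on WGS84 with k₀ = 0.9996 gives E = 587427.521 m, N = 3395148.034 m.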